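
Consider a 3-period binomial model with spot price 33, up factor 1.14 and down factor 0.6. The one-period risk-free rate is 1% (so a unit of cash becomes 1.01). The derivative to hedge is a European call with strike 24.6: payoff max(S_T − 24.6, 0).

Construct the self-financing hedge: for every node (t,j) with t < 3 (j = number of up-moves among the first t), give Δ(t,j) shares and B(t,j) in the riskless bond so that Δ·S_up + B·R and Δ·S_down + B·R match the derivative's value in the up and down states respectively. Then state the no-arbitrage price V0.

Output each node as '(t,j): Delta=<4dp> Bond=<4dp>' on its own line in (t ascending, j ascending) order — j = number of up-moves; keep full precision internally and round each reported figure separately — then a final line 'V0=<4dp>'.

(0,0): Delta=0.7572 Bond=-14.2105
(1,0): Delta=0.0796 Bond=-0.9362
(1,1): Delta=0.8703 Bond=-18.6066
(2,0): Delta=0.0000 Bond=0.0000
(2,1): Delta=0.0929 Bond=-1.2454
(2,2): Delta=1.0000 Bond=-24.3564
V0=10.7768

Since d<R<u, set p* = (R−d)/(u−d) = 0.7593; price each node as the discounted p*-expectation of its children.
At expiry t=3: V(3,0)=0.0000, V(3,1)=0.0000, V(3,2)=1.1321, V(3,3)=24.2910
(2,0): S=11.8800. Δ = (V_up−V_dn)/(S_up−S_dn) = (0.0000−0.0000)/(13.5432−7.1280) = 0.0000. V = [p*·0.0000 + (1−p*)·0.0000]/1.01 = 0.0000. B = V − Δ·S = 0.0000.
(2,1): S=22.5720. Δ = (V_up−V_dn)/(S_up−S_dn) = (1.1321−0.0000)/(25.7321−13.5432) = 0.0929. V = [p*·1.1321 + (1−p*)·0.0000]/1.01 = 0.8510. B = V − Δ·S = -1.2454.
(2,2): S=42.8868. Δ = (V_up−V_dn)/(S_up−S_dn) = (24.2910−1.1321)/(48.8910−25.7321) = 1.0000. V = [p*·24.2910 + (1−p*)·1.1321]/1.01 = 18.5304. B = V − Δ·S = -24.3564.
(1,0): S=19.8000. Δ = (V_up−V_dn)/(S_up−S_dn) = (0.8510−0.0000)/(22.5720−11.8800) = 0.0796. V = [p*·0.8510 + (1−p*)·0.0000]/1.01 = 0.6398. B = V − Δ·S = -0.9362.
(1,1): S=37.6200. Δ = (V_up−V_dn)/(S_up−S_dn) = (18.5304−0.8510)/(42.8868−22.5720) = 0.8703. V = [p*·18.5304 + (1−p*)·0.8510]/1.01 = 14.1329. B = V − Δ·S = -18.6066.
(0,0): S=33.0000. Δ = (V_up−V_dn)/(S_up−S_dn) = (14.1329−0.6398)/(37.6200−19.8000) = 0.7572. V = [p*·14.1329 + (1−p*)·0.6398]/1.01 = 10.7768. B = V − Δ·S = -14.2105.
The time-0 hedge costs 10.7768, which is the no-arbitrage price.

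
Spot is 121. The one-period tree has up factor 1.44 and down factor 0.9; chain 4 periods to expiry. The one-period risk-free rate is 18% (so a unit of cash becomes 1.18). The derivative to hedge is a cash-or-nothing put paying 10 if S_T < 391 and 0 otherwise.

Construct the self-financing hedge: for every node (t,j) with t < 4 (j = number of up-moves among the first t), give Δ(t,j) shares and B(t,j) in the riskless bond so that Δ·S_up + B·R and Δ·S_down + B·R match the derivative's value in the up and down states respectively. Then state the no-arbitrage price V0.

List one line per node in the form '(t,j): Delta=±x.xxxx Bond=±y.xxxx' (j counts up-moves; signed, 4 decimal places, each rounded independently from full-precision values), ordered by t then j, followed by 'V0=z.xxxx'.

(0,0): Delta=-0.0130 Bond=6.3563
(1,0): Delta=0.0000 Bond=6.0863
(1,1): Delta=-0.0205 Bond=8.8136
(2,0): Delta=0.0000 Bond=7.1818
(2,1): Delta=0.0000 Bond=7.1818
(2,2): Delta=-0.0324 Bond=13.3884
(3,0): Delta=0.0000 Bond=8.4746
(3,1): Delta=0.0000 Bond=8.4746
(3,2): Delta=0.0000 Bond=8.4746
(3,3): Delta=-0.0513 Bond=22.5989
V0=4.7850

Since d<R<u, set p* = (R−d)/(u−d) = 0.5185; price each node as the discounted p*-expectation of its children.
Terminal values V(4,·): V(4,0)=10.0000, V(4,1)=10.0000, V(4,2)=10.0000, V(4,3)=10.0000, V(4,4)=0.0000
Node (3,0) S=88.2090: V=(p*·10.0000+(1−p*)·10.0000)/1.18=8.4746; Δ=(10.0000−10.0000)/(127.0210−79.3881)=0.0000; B=V−Δ·S=8.4746
Node (3,1) S=141.1344: V=(p*·10.0000+(1−p*)·10.0000)/1.18=8.4746; Δ=(10.0000−10.0000)/(203.2335−127.0210)=0.0000; B=V−Δ·S=8.4746
Node (3,2) S=225.8150: V=(p*·10.0000+(1−p*)·10.0000)/1.18=8.4746; Δ=(10.0000−10.0000)/(325.1737−203.2335)=0.0000; B=V−Δ·S=8.4746
Node (3,3) S=361.3041: V=(p*·0.0000+(1−p*)·10.0000)/1.18=4.0804; Δ=(0.0000−10.0000)/(520.2779−325.1737)=-0.0513; B=V−Δ·S=22.5989
Node (2,0) S=98.0100: V=(p*·8.4746+(1−p*)·8.4746)/1.18=7.1818; Δ=(8.4746−8.4746)/(141.1344−88.2090)=0.0000; B=V−Δ·S=7.1818
Node (2,1) S=156.8160: V=(p*·8.4746+(1−p*)·8.4746)/1.18=7.1818; Δ=(8.4746−8.4746)/(225.8150−141.1344)=0.0000; B=V−Δ·S=7.1818
Node (2,2) S=250.9056: V=(p*·4.0804+(1−p*)·8.4746)/1.18=5.2509; Δ=(4.0804−8.4746)/(361.3041−225.8150)=-0.0324; B=V−Δ·S=13.3884
Node (1,0) S=108.9000: V=(p*·7.1818+(1−p*)·7.1818)/1.18=6.0863; Δ=(7.1818−7.1818)/(156.8160−98.0100)=0.0000; B=V−Δ·S=6.0863
Node (1,1) S=174.2400: V=(p*·5.2509+(1−p*)·7.1818)/1.18=5.2378; Δ=(5.2509−7.1818)/(250.9056−156.8160)=-0.0205; B=V−Δ·S=8.8136
Node (0,0) S=121.0000: V=(p*·5.2378+(1−p*)·6.0863)/1.18=4.7850; Δ=(5.2378−6.0863)/(174.2400−108.9000)=-0.0130; B=V−Δ·S=6.3563
Each (Δ,B) replicates both successor values, so the strategy is self-financing and V0 is arbitrage-free.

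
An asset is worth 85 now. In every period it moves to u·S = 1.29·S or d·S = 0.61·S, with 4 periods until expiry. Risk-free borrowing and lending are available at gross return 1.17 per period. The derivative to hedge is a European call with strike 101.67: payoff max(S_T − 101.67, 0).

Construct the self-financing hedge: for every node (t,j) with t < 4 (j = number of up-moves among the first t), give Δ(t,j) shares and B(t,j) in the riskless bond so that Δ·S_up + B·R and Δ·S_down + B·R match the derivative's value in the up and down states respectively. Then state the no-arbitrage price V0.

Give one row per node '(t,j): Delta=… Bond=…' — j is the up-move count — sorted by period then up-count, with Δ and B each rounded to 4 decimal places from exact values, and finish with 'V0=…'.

(0,0): Delta=0.7860 Bond=-31.9593
(1,0): Delta=0.1354 Bond=-3.6602
(1,1): Delta=0.8519 Bond=-44.6207
(2,0): Delta=0.0000 Bond=0.0000
(2,1): Delta=0.1491 Bond=-5.2002
(2,2): Delta=0.9231 Bond=-62.2789
(3,0): Delta=0.0000 Bond=0.0000
(3,1): Delta=0.0000 Bond=0.0000
(3,2): Delta=0.1642 Bond=-7.3880
(3,3): Delta=1.0000 Bond=-86.8974
V0=34.8483

Under the risk-neutral measure, an up-move has probability p* = (R−d)/(u−d) = 0.8235 and values discount at R = 1.17.
At expiry t=4: V(4,0)=0.0000, V(4,1)=0.0000, V(4,2)=0.0000, V(4,3)=9.6358, V(4,4)=133.7144
Node (3,0) S=19.2934: V=(p*·0.0000+(1−p*)·0.0000)/1.17=0.0000; Δ=(0.0000−0.0000)/(24.8885−11.7690)=0.0000; B=V−Δ·S=0.0000
Node (3,1) S=40.8008: V=(p*·0.0000+(1−p*)·0.0000)/1.17=0.0000; Δ=(0.0000−0.0000)/(52.6330−24.8885)=0.0000; B=V−Δ·S=0.0000
Node (3,2) S=86.2836: V=(p*·9.6358+(1−p*)·0.0000)/1.17=6.7824; Δ=(9.6358−0.0000)/(111.3058−52.6330)=0.1642; B=V−Δ·S=-7.3880
Node (3,3) S=182.4686: V=(p*·133.7144+(1−p*)·9.6358)/1.17=95.5711; Δ=(133.7144−9.6358)/(235.3844−111.3058)=1.0000; B=V−Δ·S=-86.8974
Node (2,0) S=31.6285: V=(p*·0.0000+(1−p*)·0.0000)/1.17=0.0000; Δ=(0.0000−0.0000)/(40.8008−19.2934)=0.0000; B=V−Δ·S=0.0000
Node (2,1) S=66.8865: V=(p*·6.7824+(1−p*)·0.0000)/1.17=4.7739; Δ=(6.7824−0.0000)/(86.2836−40.8008)=0.1491; B=V−Δ·S=-5.2002
Node (2,2) S=141.4485: V=(p*·95.5711+(1−p*)·6.7824)/1.17=68.2928; Δ=(95.5711−6.7824)/(182.4686−86.2836)=0.9231; B=V−Δ·S=-62.2789
Node (1,0) S=51.8500: V=(p*·4.7739+(1−p*)·0.0000)/1.17=3.3602; Δ=(4.7739−0.0000)/(66.8865−31.6285)=0.1354; B=V−Δ·S=-3.6602
Node (1,1) S=109.6500: V=(p*·68.2928+(1−p*)·4.7739)/1.17=48.7894; Δ=(68.2928−4.7739)/(141.4485−66.8865)=0.8519; B=V−Δ·S=-44.6207
Node (0,0) S=85.0000: V=(p*·48.7894+(1−p*)·3.3602)/1.17=34.8483; Δ=(48.7894−3.3602)/(109.6500−51.8500)=0.7860; B=V−Δ·S=-31.9593
Check: Δ(0,0)·S0 + B(0,0) = 34.8483 = V0.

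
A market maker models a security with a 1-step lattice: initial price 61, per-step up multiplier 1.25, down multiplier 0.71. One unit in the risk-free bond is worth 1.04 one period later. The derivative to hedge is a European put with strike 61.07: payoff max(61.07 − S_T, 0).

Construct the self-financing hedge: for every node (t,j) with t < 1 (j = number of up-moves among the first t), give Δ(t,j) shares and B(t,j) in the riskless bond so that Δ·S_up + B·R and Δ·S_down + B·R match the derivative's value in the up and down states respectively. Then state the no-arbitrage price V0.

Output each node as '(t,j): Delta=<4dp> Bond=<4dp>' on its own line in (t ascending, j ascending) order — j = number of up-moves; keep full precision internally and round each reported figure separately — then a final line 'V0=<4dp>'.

(0,0): Delta=-0.5392 Bond=39.5299
V0=6.6410

Risk-neutral probability p* = (R−d)/(u−d) = (1.04−0.71)/(1.25−0.71) = 0.6111.
Terminal payoffs: V(1,0)=17.7600, V(1,1)=0.0000
  t=0,j=0: stock 61.0000 → up 76.2500 (V=0.0000), down 43.3100 (V=17.7600). Price 6.6410; hedge Δ=-0.5392, bond B=39.5299.
Each (Δ,B) replicates both successor values, so the strategy is self-financing and V0 is arbitrage-free.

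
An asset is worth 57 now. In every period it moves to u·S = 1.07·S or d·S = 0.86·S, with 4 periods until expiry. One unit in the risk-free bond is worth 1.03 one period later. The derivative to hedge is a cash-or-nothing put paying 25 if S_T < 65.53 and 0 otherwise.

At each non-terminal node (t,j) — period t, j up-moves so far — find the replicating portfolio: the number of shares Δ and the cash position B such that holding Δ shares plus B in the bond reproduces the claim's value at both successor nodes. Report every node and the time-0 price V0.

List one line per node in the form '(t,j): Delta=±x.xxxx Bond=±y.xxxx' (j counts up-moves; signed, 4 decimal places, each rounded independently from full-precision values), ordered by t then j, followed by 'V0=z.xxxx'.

(0,0): Delta=-1.0140 Bond=70.4690
(1,0): Delta=0.0000 Bond=22.8785
(1,1): Delta=-1.2057 Bond=84.2783
(2,0): Delta=0.0000 Bond=23.5649
(2,1): Delta=0.0000 Bond=23.5649
(2,2): Delta=-1.4337 Bond=101.6871
(3,0): Delta=0.0000 Bond=24.2718
(3,1): Delta=0.0000 Bond=24.2718
(3,2): Delta=0.0000 Bond=24.2718
(3,3): Delta=-1.7049 Bond=123.6708
V0=12.6730

The replicating-portfolio and risk-neutral prices coincide; use p* = (1.03−0.86)/(1.07−0.86) = 0.8095 for the latter.
Terminal payoffs: V(4,0)=25.0000, V(4,1)=25.0000, V(4,2)=25.0000, V(4,3)=25.0000, V(4,4)=0.0000
(3,0): S=36.2552. Δ = (V_up−V_dn)/(S_up−S_dn) = (25.0000−25.0000)/(38.7931−31.1795) = 0.0000. V = [p*·25.0000 + (1−p*)·25.0000]/1.03 = 24.2718. B = V − Δ·S = 24.2718.
(3,1): S=45.1082. Δ = (V_up−V_dn)/(S_up−S_dn) = (25.0000−25.0000)/(48.2658−38.7931) = 0.0000. V = [p*·25.0000 + (1−p*)·25.0000]/1.03 = 24.2718. B = V − Δ·S = 24.2718.
(3,2): S=56.1230. Δ = (V_up−V_dn)/(S_up−S_dn) = (25.0000−25.0000)/(60.0516−48.2658) = 0.0000. V = [p*·25.0000 + (1−p*)·25.0000]/1.03 = 24.2718. B = V − Δ·S = 24.2718.
(3,3): S=69.8275. Δ = (V_up−V_dn)/(S_up−S_dn) = (0.0000−25.0000)/(74.7154−60.0516) = -1.7049. V = [p*·0.0000 + (1−p*)·25.0000]/1.03 = 4.6232. B = V − Δ·S = 123.6708.
(2,0): S=42.1572. Δ = (V_up−V_dn)/(S_up−S_dn) = (24.2718−24.2718)/(45.1082−36.2552) = 0.0000. V = [p*·24.2718 + (1−p*)·24.2718]/1.03 = 23.5649. B = V − Δ·S = 23.5649.
(2,1): S=52.4514. Δ = (V_up−V_dn)/(S_up−S_dn) = (24.2718−24.2718)/(56.1230−45.1082) = 0.0000. V = [p*·24.2718 + (1−p*)·24.2718]/1.03 = 23.5649. B = V − Δ·S = 23.5649.
(2,2): S=65.2593. Δ = (V_up−V_dn)/(S_up−S_dn) = (4.6232−24.2718)/(69.8275−56.1230) = -1.4337. V = [p*·4.6232 + (1−p*)·24.2718]/1.03 = 8.1221. B = V − Δ·S = 101.6871.
(1,0): S=49.0200. Δ = (V_up−V_dn)/(S_up−S_dn) = (23.5649−23.5649)/(52.4514−42.1572) = 0.0000. V = [p*·23.5649 + (1−p*)·23.5649]/1.03 = 22.8785. B = V − Δ·S = 22.8785.
(1,1): S=60.9900. Δ = (V_up−V_dn)/(S_up−S_dn) = (8.1221−23.5649)/(65.2593−52.4514) = -1.2057. V = [p*·8.1221 + (1−p*)·23.5649]/1.03 = 10.7414. B = V − Δ·S = 84.2783.
(0,0): S=57.0000. Δ = (V_up−V_dn)/(S_up−S_dn) = (10.7414−22.8785)/(60.9900−49.0200) = -1.0140. V = [p*·10.7414 + (1−p*)·22.8785]/1.03 = 12.6730. B = V − Δ·S = 70.4690.
The time-0 hedge costs 12.6730, which is the no-arbitrage price.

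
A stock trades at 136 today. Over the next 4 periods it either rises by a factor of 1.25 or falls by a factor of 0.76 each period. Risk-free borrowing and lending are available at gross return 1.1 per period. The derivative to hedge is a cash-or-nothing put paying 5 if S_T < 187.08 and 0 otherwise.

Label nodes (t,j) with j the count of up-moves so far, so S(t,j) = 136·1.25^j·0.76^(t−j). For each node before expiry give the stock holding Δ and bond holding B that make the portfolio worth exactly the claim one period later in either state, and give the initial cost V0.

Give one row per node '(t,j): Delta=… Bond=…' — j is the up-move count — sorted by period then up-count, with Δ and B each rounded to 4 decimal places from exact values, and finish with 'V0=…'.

The replicating-portfolio and risk-neutral prices coincide; use p* = (1.1−0.76)/(1.25−0.76) = 0.6939 for the latter.
Terminal payoffs: V(4,0)=5.0000, V(4,1)=5.0000, V(4,2)=5.0000, V(4,3)=0.0000, V(4,4)=0.0000
(3,0): S=59.7007. Δ = (V_up−V_dn)/(S_up−S_dn) = (5.0000−5.0000)/(74.6259−45.3726) = 0.0000. V = [p*·5.0000 + (1−p*)·5.0000]/1.1 = 4.5455. B = V − Δ·S = 4.5455.
(3,1): S=98.1920. Δ = (V_up−V_dn)/(S_up−S_dn) = (5.0000−5.0000)/(122.7400−74.6259) = 0.0000. V = [p*·5.0000 + (1−p*)·5.0000]/1.1 = 4.5455. B = V − Δ·S = 4.5455.
(3,2): S=161.5000. Δ = (V_up−V_dn)/(S_up−S_dn) = (0.0000−5.0000)/(201.8750−122.7400) = -0.0632. V = [p*·0.0000 + (1−p*)·5.0000]/1.1 = 1.3915. B = V − Δ·S = 11.5955.
(3,3): S=265.6250. Δ = (V_up−V_dn)/(S_up−S_dn) = (0.0000−0.0000)/(332.0312−201.8750) = 0.0000. V = [p*·0.0000 + (1−p*)·0.0000]/1.1 = 0.0000. B = V − Δ·S = 0.0000.
(2,0): S=78.5536. Δ = (V_up−V_dn)/(S_up−S_dn) = (4.5455−4.5455)/(98.1920−59.7007) = 0.0000. V = [p*·4.5455 + (1−p*)·4.5455]/1.1 = 4.1322. B = V − Δ·S = 4.1322.
(2,1): S=129.2000. Δ = (V_up−V_dn)/(S_up−S_dn) = (1.3915−4.5455)/(161.5000−98.1920) = -0.0498. V = [p*·1.3915 + (1−p*)·4.5455]/1.1 = 2.1427. B = V − Δ·S = 8.5794.
(2,2): S=212.5000. Δ = (V_up−V_dn)/(S_up−S_dn) = (0.0000−1.3915)/(265.6250−161.5000) = -0.0134. V = [p*·0.0000 + (1−p*)·1.3915]/1.1 = 0.3872. B = V − Δ·S = 3.2270.
(1,0): S=103.3600. Δ = (V_up−V_dn)/(S_up−S_dn) = (2.1427−4.1322)/(129.2000−78.5536) = -0.0393. V = [p*·2.1427 + (1−p*)·4.1322]/1.1 = 2.5016. B = V − Δ·S = 6.5618.
(1,1): S=170.0000. Δ = (V_up−V_dn)/(S_up−S_dn) = (0.3872−2.1427)/(212.5000−129.2000) = -0.0211. V = [p*·0.3872 + (1−p*)·2.1427]/1.1 = 0.8406. B = V − Δ·S = 4.4232.
(0,0): S=136.0000. Δ = (V_up−V_dn)/(S_up−S_dn) = (0.8406−2.5016)/(170.0000−103.3600) = -0.0249. V = [p*·0.8406 + (1−p*)·2.5016]/1.1 = 1.2264. B = V − Δ·S = 4.6162.
The time-0 hedge costs 1.2264, which is the no-arbitrage price.

(0,0): Delta=-0.0249 Bond=4.6162
(1,0): Delta=-0.0393 Bond=6.5618
(1,1): Delta=-0.0211 Bond=4.4232
(2,0): Delta=0.0000 Bond=4.1322
(2,1): Delta=-0.0498 Bond=8.5794
(2,2): Delta=-0.0134 Bond=3.2270
(3,0): Delta=0.0000 Bond=4.5455
(3,1): Delta=0.0000 Bond=4.5455
(3,2): Delta=-0.0632 Bond=11.5955
(3,3): Delta=0.0000 Bond=0.0000
V0=1.2264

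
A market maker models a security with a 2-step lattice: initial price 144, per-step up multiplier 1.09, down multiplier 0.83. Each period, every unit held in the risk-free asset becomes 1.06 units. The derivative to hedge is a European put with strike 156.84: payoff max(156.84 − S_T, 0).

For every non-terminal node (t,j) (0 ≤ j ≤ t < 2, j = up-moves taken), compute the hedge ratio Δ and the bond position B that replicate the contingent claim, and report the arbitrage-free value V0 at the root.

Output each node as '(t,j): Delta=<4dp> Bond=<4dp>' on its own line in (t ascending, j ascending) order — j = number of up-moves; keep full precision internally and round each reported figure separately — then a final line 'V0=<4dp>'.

(0,0): Delta=-0.6824 Bond=103.7813
(1,0): Delta=-1.0000 Bond=147.9623
(1,1): Delta=-0.6509 Bond=105.0576
V0=5.5091

No-arbitrage ⇒ martingale measure with p* = (R−d)/(u−d) = 0.8846.
Terminal values V(2,·): V(2,0)=57.6384, V(2,1)=26.5632, V(2,2)=0.0000
  t=1,j=0: stock 119.5200 → up 130.2768 (V=26.5632), down 99.2016 (V=57.6384). Price 28.4423; hedge Δ=-1.0000, bond B=147.9623.
  t=1,j=1: stock 156.9600 → up 171.0864 (V=0.0000), down 130.2768 (V=26.5632). Price 2.8915; hedge Δ=-0.6509, bond B=105.0576.
  t=0,j=0: stock 144.0000 → up 156.9600 (V=2.8915), down 119.5200 (V=28.4423). Price 5.5091; hedge Δ=-0.6824, bond B=103.7813.
Each (Δ,B) replicates both successor values, so the strategy is self-financing and V0 is arbitrage-free.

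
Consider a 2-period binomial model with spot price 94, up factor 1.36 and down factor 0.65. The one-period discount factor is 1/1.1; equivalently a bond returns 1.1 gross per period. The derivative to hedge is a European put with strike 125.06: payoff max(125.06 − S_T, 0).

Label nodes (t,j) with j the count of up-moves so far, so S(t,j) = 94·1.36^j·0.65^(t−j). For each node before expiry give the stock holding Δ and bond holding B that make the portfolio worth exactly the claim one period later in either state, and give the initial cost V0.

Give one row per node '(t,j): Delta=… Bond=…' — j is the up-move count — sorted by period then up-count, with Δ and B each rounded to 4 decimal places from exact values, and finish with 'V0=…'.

No-arbitrage ⇒ martingale measure with p* = (R−d)/(u−d) = 0.6338.
At expiry t=2: V(2,0)=85.3450, V(2,1)=41.9640, V(2,2)=0.0000
Node (1,0) S=61.1000: V=(p*·41.9640+(1−p*)·85.3450)/1.1=52.5909; Δ=(41.9640−85.3450)/(83.0960−39.7150)=-1.0000; B=V−Δ·S=113.6909
Node (1,1) S=127.8400: V=(p*·0.0000+(1−p*)·41.9640)/1.1=13.9701; Δ=(0.0000−41.9640)/(173.8624−83.0960)=-0.4623; B=V−Δ·S=73.0743
Node (0,0) S=94.0000: V=(p*·13.9701+(1−p*)·52.5909)/1.1=25.5572; Δ=(13.9701−52.5909)/(127.8400−61.1000)=-0.5787; B=V−Δ·S=79.9527
Root portfolio cost Δ·94+B reproduces V0=25.5572.

(0,0): Delta=-0.5787 Bond=79.9527
(1,0): Delta=-1.0000 Bond=113.6909
(1,1): Delta=-0.4623 Bond=73.0743
V0=25.5572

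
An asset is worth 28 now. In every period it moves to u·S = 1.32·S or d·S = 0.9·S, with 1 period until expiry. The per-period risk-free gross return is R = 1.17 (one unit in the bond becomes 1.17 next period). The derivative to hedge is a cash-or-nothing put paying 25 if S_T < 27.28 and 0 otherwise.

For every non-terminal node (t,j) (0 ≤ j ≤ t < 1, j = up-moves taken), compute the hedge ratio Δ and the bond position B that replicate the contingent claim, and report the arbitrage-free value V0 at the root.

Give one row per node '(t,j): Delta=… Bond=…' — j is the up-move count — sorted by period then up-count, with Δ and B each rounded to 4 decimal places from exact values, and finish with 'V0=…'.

(0,0): Delta=-2.1259 Bond=67.1551
V0=7.6313

Since d<R<u, set p* = (R−d)/(u−d) = 0.6429; price each node as the discounted p*-expectation of its children.
Terminal values V(1,·): V(1,0)=25.0000, V(1,1)=0.0000
  t=0,j=0: stock 28.0000 → up 36.9600 (V=0.0000), down 25.2000 (V=25.0000). Price 7.6313; hedge Δ=-2.1259, bond B=67.1551.
The time-0 hedge costs 7.6313, which is the no-arbitrage price.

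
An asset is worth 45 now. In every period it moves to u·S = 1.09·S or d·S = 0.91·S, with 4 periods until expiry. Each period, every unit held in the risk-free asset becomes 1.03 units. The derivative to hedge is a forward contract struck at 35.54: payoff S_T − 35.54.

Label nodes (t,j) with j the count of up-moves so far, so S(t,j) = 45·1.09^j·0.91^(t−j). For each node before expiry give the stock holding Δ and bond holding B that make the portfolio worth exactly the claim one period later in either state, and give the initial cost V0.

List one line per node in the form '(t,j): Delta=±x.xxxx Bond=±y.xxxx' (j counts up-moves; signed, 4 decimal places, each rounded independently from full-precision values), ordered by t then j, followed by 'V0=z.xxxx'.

(0,0): Delta=1.0000 Bond=-31.5768
(1,0): Delta=1.0000 Bond=-32.5241
(1,1): Delta=1.0000 Bond=-32.5241
(2,0): Delta=1.0000 Bond=-33.4999
(2,1): Delta=1.0000 Bond=-33.4999
(2,2): Delta=1.0000 Bond=-33.4999
(3,0): Delta=1.0000 Bond=-34.5049
(3,1): Delta=1.0000 Bond=-34.5049
(3,2): Delta=1.0000 Bond=-34.5049
(3,3): Delta=1.0000 Bond=-34.5049
V0=13.4232

The replicating-portfolio and risk-neutral prices coincide; use p* = (1.03−0.91)/(1.09−0.91) = 0.6667 for the latter.
Payoff layer (t=4): V(4,0)=-4.6813, V(4,1)=1.4227, V(4,2)=8.7340, V(4,3)=17.4914, V(4,4)=27.9812
  t=3,j=0: stock 33.9107 → up 36.9627 (V=1.4227), down 30.8587 (V=-4.6813). Price -0.5942; hedge Δ=1.0000, bond B=-34.5049.
  t=3,j=1: stock 40.6183 → up 44.2740 (V=8.7340), down 36.9627 (V=1.4227). Price 6.1135; hedge Δ=1.0000, bond B=-34.5049.
  t=3,j=2: stock 48.6527 → up 53.0314 (V=17.4914), down 44.2740 (V=8.7340). Price 14.1478; hedge Δ=1.0000, bond B=-34.5049.
  t=3,j=3: stock 58.2763 → up 63.5212 (V=27.9812), down 53.0314 (V=17.4914). Price 23.7715; hedge Δ=1.0000, bond B=-34.5049.
  t=2,j=0: stock 37.2645 → up 40.6183 (V=6.1135), down 33.9107 (V=-0.5942). Price 3.7646; hedge Δ=1.0000, bond B=-33.4999.
  t=2,j=1: stock 44.6355 → up 48.6527 (V=14.1478), down 40.6183 (V=6.1135). Price 11.1356; hedge Δ=1.0000, bond B=-33.4999.
  t=2,j=2: stock 53.4645 → up 58.2763 (V=23.7715), down 48.6527 (V=14.1478). Price 19.9646; hedge Δ=1.0000, bond B=-33.4999.
  t=1,j=0: stock 40.9500 → up 44.6355 (V=11.1356), down 37.2645 (V=3.7646). Price 8.4259; hedge Δ=1.0000, bond B=-32.5241.
  t=1,j=1: stock 49.0500 → up 53.4645 (V=19.9646), down 44.6355 (V=11.1356). Price 16.5259; hedge Δ=1.0000, bond B=-32.5241.
  t=0,j=0: stock 45.0000 → up 49.0500 (V=16.5259), down 40.9500 (V=8.4259). Price 13.4232; hedge Δ=1.0000, bond B=-31.5768.
Each (Δ,B) replicates both successor values, so the strategy is self-financing and V0 is arbitrage-free.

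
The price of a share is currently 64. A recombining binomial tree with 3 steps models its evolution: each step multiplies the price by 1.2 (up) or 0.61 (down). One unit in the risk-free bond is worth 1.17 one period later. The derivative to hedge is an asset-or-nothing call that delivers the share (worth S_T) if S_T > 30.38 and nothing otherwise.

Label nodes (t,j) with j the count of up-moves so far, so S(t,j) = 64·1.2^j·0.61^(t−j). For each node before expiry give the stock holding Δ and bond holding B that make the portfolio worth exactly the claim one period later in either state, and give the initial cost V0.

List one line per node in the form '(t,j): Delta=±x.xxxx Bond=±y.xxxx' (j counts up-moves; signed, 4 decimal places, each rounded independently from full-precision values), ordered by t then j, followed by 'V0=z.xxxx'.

(0,0): Delta=1.0527 Bond=-3.5029
(1,0): Delta=1.9800 Bond=-40.3009
(1,1): Delta=1.0274 Bond=-2.1590
(2,0): Delta=0.0000 Bond=0.0000
(2,1): Delta=2.0339 Bond=-49.6780
(2,2): Delta=1.0000 Bond=0.0000
V0=63.8674

No-arbitrage ⇒ martingale measure with p* = (R−d)/(u−d) = 0.9492.
Terminal payoffs: V(3,0)=0.0000, V(3,1)=0.0000, V(3,2)=56.2176, V(3,3)=110.5920
Node (2,0) S=23.8144: V=(p*·0.0000+(1−p*)·0.0000)/1.17=0.0000; Δ=(0.0000−0.0000)/(28.5773−14.5268)=0.0000; B=V−Δ·S=0.0000
Node (2,1) S=46.8480: V=(p*·56.2176+(1−p*)·0.0000)/1.17=45.6060; Δ=(56.2176−0.0000)/(56.2176−28.5773)=2.0339; B=V−Δ·S=-49.6780
Node (2,2) S=92.1600: V=(p*·110.5920+(1−p*)·56.2176)/1.17=92.1600; Δ=(110.5920−56.2176)/(110.5920−56.2176)=1.0000; B=V−Δ·S=0.0000
Node (1,0) S=39.0400: V=(p*·45.6060+(1−p*)·0.0000)/1.17=36.9975; Δ=(45.6060−0.0000)/(46.8480−23.8144)=1.9800; B=V−Δ·S=-40.3009
Node (1,1) S=76.8000: V=(p*·92.1600+(1−p*)·45.6060)/1.17=76.7460; Δ=(92.1600−45.6060)/(92.1600−46.8480)=1.0274; B=V−Δ·S=-2.1590
Node (0,0) S=64.0000: V=(p*·76.7460+(1−p*)·36.9975)/1.17=63.8674; Δ=(76.7460−36.9975)/(76.8000−39.0400)=1.0527; B=V−Δ·S=-3.5029
Check: Δ(0,0)·S0 + B(0,0) = 63.8674 = V0.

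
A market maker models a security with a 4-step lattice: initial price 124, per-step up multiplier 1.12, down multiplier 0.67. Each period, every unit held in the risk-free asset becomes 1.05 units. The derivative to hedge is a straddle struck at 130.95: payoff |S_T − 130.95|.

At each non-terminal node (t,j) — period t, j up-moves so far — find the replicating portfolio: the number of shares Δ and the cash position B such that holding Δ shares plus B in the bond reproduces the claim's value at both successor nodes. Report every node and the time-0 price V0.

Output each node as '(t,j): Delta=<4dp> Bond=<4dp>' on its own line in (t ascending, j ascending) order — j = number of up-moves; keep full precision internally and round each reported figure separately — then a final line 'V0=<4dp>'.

Under the risk-neutral measure, an up-move has probability p* = (R−d)/(u−d) = 0.8444 and values discount at R = 1.05.
Payoff layer (t=4): V(4,0)=105.9626, V(4,1)=89.1800, V(4,2)=61.1256, V(4,3)=14.2286, V(4,4)=64.1664
  t=3,j=0: stock 37.2946 → up 41.7700 (V=89.1800), down 24.9874 (V=105.9626). Price 87.4197; hedge Δ=-1.0000, bond B=124.7143.
  t=3,j=1: stock 62.3432 → up 69.8244 (V=61.1256), down 41.7700 (V=89.1800). Price 62.3711; hedge Δ=-1.0000, bond B=124.7143.
  t=3,j=2: stock 104.2156 → up 116.7214 (V=14.2286), down 69.8244 (V=61.1256). Price 20.4987; hedge Δ=-1.0000, bond B=124.7143.
  t=3,j=3: stock 174.2111 → up 195.1164 (V=64.1664), down 116.7214 (V=14.2286). Price 53.7127; hedge Δ=0.6370, bond B=-57.2603.
  t=2,j=0: stock 55.6636 → up 62.3432 (V=62.3711), down 37.2946 (V=87.4197). Price 63.1119; hedge Δ=-1.0000, bond B=118.7755.
  t=2,j=1: stock 93.0496 → up 104.2156 (V=20.4987), down 62.3432 (V=62.3711). Price 25.7259; hedge Δ=-1.0000, bond B=118.7755.
  t=2,j=2: stock 155.5456 → up 174.2111 (V=53.7127), down 104.2156 (V=20.4987). Price 46.2343; hedge Δ=0.4745, bond B=-27.5744.
  t=1,j=0: stock 83.0800 → up 93.0496 (V=25.7259), down 55.6636 (V=63.1119). Price 30.0395; hedge Δ=-1.0000, bond B=113.1195.
  t=1,j=1: stock 138.8800 → up 155.5456 (V=46.2343), down 93.0496 (V=25.7259). Price 40.9944; hedge Δ=0.3282, bond B=-4.5799.
  t=0,j=0: stock 124.0000 → up 138.8800 (V=40.9944), down 83.0800 (V=30.0395). Price 37.4194; hedge Δ=0.1963, bond B=13.0752.
Each (Δ,B) replicates both successor values, so the strategy is self-financing and V0 is arbitrage-free.

(0,0): Delta=0.1963 Bond=13.0752
(1,0): Delta=-1.0000 Bond=113.1195
(1,1): Delta=0.3282 Bond=-4.5799
(2,0): Delta=-1.0000 Bond=118.7755
(2,1): Delta=-1.0000 Bond=118.7755
(2,2): Delta=0.4745 Bond=-27.5744
(3,0): Delta=-1.0000 Bond=124.7143
(3,1): Delta=-1.0000 Bond=124.7143
(3,2): Delta=-1.0000 Bond=124.7143
(3,3): Delta=0.6370 Bond=-57.2603
V0=37.4194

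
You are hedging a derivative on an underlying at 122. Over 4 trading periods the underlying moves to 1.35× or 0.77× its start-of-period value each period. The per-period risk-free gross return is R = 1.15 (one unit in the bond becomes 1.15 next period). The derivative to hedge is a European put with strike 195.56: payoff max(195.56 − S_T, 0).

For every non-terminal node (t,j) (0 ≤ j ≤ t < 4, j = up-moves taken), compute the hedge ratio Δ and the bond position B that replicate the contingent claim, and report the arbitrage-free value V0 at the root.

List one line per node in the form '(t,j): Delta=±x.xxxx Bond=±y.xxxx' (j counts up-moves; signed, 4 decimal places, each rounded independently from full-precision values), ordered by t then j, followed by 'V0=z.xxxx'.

No-arbitrage ⇒ martingale measure with p* = (R−d)/(u−d) = 0.6552.
Terminal payoffs: V(4,0)=152.6733, V(4,1)=120.3690, V(4,2)=63.7316, V(4,3)=0.0000, V(4,4)=0.0000
  t=3,j=0: stock 55.6970 → up 75.1910 (V=120.3690), down 42.8867 (V=152.6733). Price 114.3551; hedge Δ=-1.0000, bond B=170.0522.
  t=3,j=1: stock 97.6506 → up 131.8284 (V=63.7316), down 75.1910 (V=120.3690). Price 72.4015; hedge Δ=-1.0000, bond B=170.0522.
  t=3,j=2: stock 171.2057 → up 231.1276 (V=0.0000), down 131.8284 (V=63.7316). Price 19.1099; hedge Δ=-0.6418, bond B=128.9921.
  t=3,j=3: stock 300.1658 → up 405.2238 (V=0.0000), down 231.1276 (V=0.0000). Price 0.0000; hedge Δ=0.0000, bond B=0.0000.
  t=2,j=0: stock 72.3338 → up 97.6506 (V=72.4015), down 55.6970 (V=114.3551). Price 75.5377; hedge Δ=-1.0000, bond B=147.8715.
  t=2,j=1: stock 126.8190 → up 171.2057 (V=19.1099), down 97.6506 (V=72.4015). Price 32.5968; hedge Δ=-0.7245, bond B=124.4789.
  t=2,j=2: stock 222.3450 → up 300.1658 (V=0.0000), down 171.2057 (V=19.1099). Price 5.7301; hedge Δ=-0.1482, bond B=38.6783.
  t=1,j=0: stock 93.9400 → up 126.8190 (V=32.5968), down 72.3338 (V=75.5377). Price 41.2209; hedge Δ=-0.7881, bond B=115.2568.
  t=1,j=1: stock 164.7000 → up 222.3450 (V=5.7301), down 126.8190 (V=32.5968). Price 13.0387; hedge Δ=-0.2813, bond B=59.3606.
  t=0,j=0: stock 122.0000 → up 164.7000 (V=13.0387), down 93.9400 (V=41.2209). Price 19.7884; hedge Δ=-0.3983, bond B=68.3784.
Root portfolio cost Δ·122+B reproduces V0=19.7884.

(0,0): Delta=-0.3983 Bond=68.3784
(1,0): Delta=-0.7881 Bond=115.2568
(1,1): Delta=-0.2813 Bond=59.3606
(2,0): Delta=-1.0000 Bond=147.8715
(2,1): Delta=-0.7245 Bond=124.4789
(2,2): Delta=-0.1482 Bond=38.6783
(3,0): Delta=-1.0000 Bond=170.0522
(3,1): Delta=-1.0000 Bond=170.0522
(3,2): Delta=-0.6418 Bond=128.9921
(3,3): Delta=0.0000 Bond=0.0000
V0=19.7884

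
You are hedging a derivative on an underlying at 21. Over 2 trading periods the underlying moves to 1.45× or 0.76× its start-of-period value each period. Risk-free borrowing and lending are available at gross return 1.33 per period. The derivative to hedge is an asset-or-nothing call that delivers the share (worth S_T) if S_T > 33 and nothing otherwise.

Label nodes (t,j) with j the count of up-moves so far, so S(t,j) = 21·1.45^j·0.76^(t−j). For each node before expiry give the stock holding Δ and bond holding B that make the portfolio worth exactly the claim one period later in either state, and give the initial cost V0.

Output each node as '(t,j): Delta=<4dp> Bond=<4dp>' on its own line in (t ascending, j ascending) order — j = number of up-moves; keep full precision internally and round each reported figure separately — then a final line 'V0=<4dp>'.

Since d<R<u, set p* = (R−d)/(u−d) = 0.8261; price each node as the discounted p*-expectation of its children.
Terminal values V(2,·): V(2,0)=0.0000, V(2,1)=0.0000, V(2,2)=44.1525
Node (1,0) S=15.9600: V=(p*·0.0000+(1−p*)·0.0000)/1.33=0.0000; Δ=(0.0000−0.0000)/(23.1420−12.1296)=0.0000; B=V−Δ·S=0.0000
Node (1,1) S=30.4500: V=(p*·44.1525+(1−p*)·0.0000)/1.33=27.4239; Δ=(44.1525−0.0000)/(44.1525−23.1420)=2.1014; B=V−Δ·S=-36.5652
Node (0,0) S=21.0000: V=(p*·27.4239+(1−p*)·0.0000)/1.33=17.0335; Δ=(27.4239−0.0000)/(30.4500−15.9600)=1.8926; B=V−Δ·S=-22.7113
Root portfolio cost Δ·21+B reproduces V0=17.0335.

(0,0): Delta=1.8926 Bond=-22.7113
(1,0): Delta=0.0000 Bond=0.0000
(1,1): Delta=2.1014 Bond=-36.5652
V0=17.0335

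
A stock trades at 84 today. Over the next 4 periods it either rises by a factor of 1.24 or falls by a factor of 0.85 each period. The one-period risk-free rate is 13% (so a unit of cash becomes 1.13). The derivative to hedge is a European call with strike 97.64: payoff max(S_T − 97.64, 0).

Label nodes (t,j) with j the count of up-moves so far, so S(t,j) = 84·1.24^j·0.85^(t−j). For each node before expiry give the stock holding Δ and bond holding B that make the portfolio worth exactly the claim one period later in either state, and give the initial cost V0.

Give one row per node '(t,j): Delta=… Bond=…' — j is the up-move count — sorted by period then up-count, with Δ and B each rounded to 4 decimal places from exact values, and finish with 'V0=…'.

(0,0): Delta=0.8442 Bond=-44.6031
(1,0): Delta=0.5580 Bond=-29.9700
(1,1): Delta=0.9212 Bond=-58.4281
(2,0): Delta=0.0000 Bond=0.0000
(2,1): Delta=0.7083 Bond=-47.1707
(2,2): Delta=0.9786 Bond=-73.4303
(3,0): Delta=0.0000 Bond=0.0000
(3,1): Delta=0.0000 Bond=0.0000
(3,2): Delta=0.8990 Bond=-74.2433
(3,3): Delta=1.0000 Bond=-86.4071
V0=26.3075

No-arbitrage ⇒ martingale measure with p* = (R−d)/(u−d) = 0.7179.
Payoff layer (t=4): V(4,0)=0.0000, V(4,1)=0.0000, V(4,2)=0.0000, V(4,3)=38.4930, V(4,4)=100.9540
Node (3,0) S=51.5865: V=(p*·0.0000+(1−p*)·0.0000)/1.13=0.0000; Δ=(0.0000−0.0000)/(63.9673−43.8485)=0.0000; B=V−Δ·S=0.0000
Node (3,1) S=75.2556: V=(p*·0.0000+(1−p*)·0.0000)/1.13=0.0000; Δ=(0.0000−0.0000)/(93.3169−63.9673)=0.0000; B=V−Δ·S=0.0000
Node (3,2) S=109.7846: V=(p*·38.4930+(1−p*)·0.0000)/1.13=24.4566; Δ=(38.4930−0.0000)/(136.1330−93.3169)=0.8990; B=V−Δ·S=-74.2433
Node (3,3) S=160.1564: V=(p*·100.9540+(1−p*)·38.4930)/1.13=73.7493; Δ=(100.9540−38.4930)/(198.5940−136.1330)=1.0000; B=V−Δ·S=-86.4071
Node (2,0) S=60.6900: V=(p*·0.0000+(1−p*)·0.0000)/1.13=0.0000; Δ=(0.0000−0.0000)/(75.2556−51.5865)=0.0000; B=V−Δ·S=0.0000
Node (2,1) S=88.5360: V=(p*·24.4566+(1−p*)·0.0000)/1.13=15.5386; Δ=(24.4566−0.0000)/(109.7846−75.2556)=0.7083; B=V−Δ·S=-47.1707
Node (2,2) S=129.1584: V=(p*·73.7493+(1−p*)·24.4566)/1.13=52.9613; Δ=(73.7493−24.4566)/(160.1564−109.7846)=0.9786; B=V−Δ·S=-73.4303
Node (1,0) S=71.4000: V=(p*·15.5386+(1−p*)·0.0000)/1.13=9.8725; Δ=(15.5386−0.0000)/(88.5360−60.6900)=0.5580; B=V−Δ·S=-29.9700
Node (1,1) S=104.1600: V=(p*·52.9613+(1−p*)·15.5386)/1.13=37.5276; Δ=(52.9613−15.5386)/(129.1584−88.5360)=0.9212; B=V−Δ·S=-58.4281
Node (0,0) S=84.0000: V=(p*·37.5276+(1−p*)·9.8725)/1.13=26.3075; Δ=(37.5276−9.8725)/(104.1600−71.4000)=0.8442; B=V−Δ·S=-44.6031
Each (Δ,B) replicates both successor values, so the strategy is self-financing and V0 is arbitrage-free.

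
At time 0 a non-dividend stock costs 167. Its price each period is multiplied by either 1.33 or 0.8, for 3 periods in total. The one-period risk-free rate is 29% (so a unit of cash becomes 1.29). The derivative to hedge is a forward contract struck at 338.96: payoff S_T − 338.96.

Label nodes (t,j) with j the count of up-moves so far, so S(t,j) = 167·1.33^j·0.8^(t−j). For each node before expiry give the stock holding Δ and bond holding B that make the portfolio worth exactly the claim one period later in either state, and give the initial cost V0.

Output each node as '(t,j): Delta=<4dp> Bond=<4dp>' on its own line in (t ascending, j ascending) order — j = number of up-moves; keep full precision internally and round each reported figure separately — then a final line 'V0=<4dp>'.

Risk-neutral probability p* = (R−d)/(u−d) = (1.29−0.8)/(1.33−0.8) = 0.9245.
Terminal values V(3,·): V(3,0)=-253.4560, V(3,1)=-196.8096, V(3,2)=-102.6350, V(3,3)=53.9304
(2,0): S=106.8800. Δ = (V_up−V_dn)/(S_up−S_dn) = (-196.8096−-253.4560)/(142.1504−85.5040) = 1.0000. V = [p*·-196.8096 + (1−p*)·-253.4560]/1.29 = -155.8797. B = V − Δ·S = -262.7597.
(2,1): S=177.6880. Δ = (V_up−V_dn)/(S_up−S_dn) = (-102.6350−-196.8096)/(236.3250−142.1504) = 1.0000. V = [p*·-102.6350 + (1−p*)·-196.8096]/1.29 = -85.0717. B = V − Δ·S = -262.7597.
(2,2): S=295.4063. Δ = (V_up−V_dn)/(S_up−S_dn) = (53.9304−-102.6350)/(392.8904−236.3250) = 1.0000. V = [p*·53.9304 + (1−p*)·-102.6350]/1.29 = 32.6466. B = V − Δ·S = -262.7597.
(1,0): S=133.6000. Δ = (V_up−V_dn)/(S_up−S_dn) = (-85.0717−-155.8797)/(177.6880−106.8800) = 1.0000. V = [p*·-85.0717 + (1−p*)·-155.8797]/1.29 = -70.0897. B = V − Δ·S = -203.6897.
(1,1): S=222.1100. Δ = (V_up−V_dn)/(S_up−S_dn) = (32.6466−-85.0717)/(295.4063−177.6880) = 1.0000. V = [p*·32.6466 + (1−p*)·-85.0717]/1.29 = 18.4203. B = V − Δ·S = -203.6897.
(0,0): S=167.0000. Δ = (V_up−V_dn)/(S_up−S_dn) = (18.4203−-70.0897)/(222.1100−133.6000) = 1.0000. V = [p*·18.4203 + (1−p*)·-70.0897]/1.29 = 9.1010. B = V − Δ·S = -157.8990.
Check: Δ(0,0)·S0 + B(0,0) = 9.1010 = V0.

(0,0): Delta=1.0000 Bond=-157.8990
(1,0): Delta=1.0000 Bond=-203.6897
(1,1): Delta=1.0000 Bond=-203.6897
(2,0): Delta=1.0000 Bond=-262.7597
(2,1): Delta=1.0000 Bond=-262.7597
(2,2): Delta=1.0000 Bond=-262.7597
V0=9.1010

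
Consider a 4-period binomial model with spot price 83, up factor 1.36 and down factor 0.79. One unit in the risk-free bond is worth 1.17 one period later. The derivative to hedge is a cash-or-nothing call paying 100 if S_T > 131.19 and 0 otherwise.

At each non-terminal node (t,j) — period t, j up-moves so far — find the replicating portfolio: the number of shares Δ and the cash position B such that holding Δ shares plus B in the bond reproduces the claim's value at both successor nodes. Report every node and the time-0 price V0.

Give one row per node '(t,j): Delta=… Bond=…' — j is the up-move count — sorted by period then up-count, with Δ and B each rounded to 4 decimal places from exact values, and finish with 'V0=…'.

(0,0): Delta=0.5866 Bond=-17.0602
(1,0): Delta=0.8687 Bond=-38.4603
(1,1): Delta=0.5046 Bond=-10.7105
(2,0): Delta=0.0000 Bond=0.0000
(2,1): Delta=1.1210 Bond=-67.4977
(2,2): Delta=0.3256 Bond=14.9520
(3,0): Delta=0.0000 Bond=0.0000
(3,1): Delta=0.0000 Bond=0.0000
(3,2): Delta=1.4466 Bond=-118.4585
(3,3): Delta=0.0000 Bond=85.4701
V0=31.6237

Under the risk-neutral measure, an up-move has probability p* = (R−d)/(u−d) = 0.6667 and values discount at R = 1.17.
Payoff layer (t=4): V(4,0)=0.0000, V(4,1)=0.0000, V(4,2)=0.0000, V(4,3)=100.0000, V(4,4)=100.0000
(3,0): S=40.9222. Δ = (V_up−V_dn)/(S_up−S_dn) = (0.0000−0.0000)/(55.6542−32.3286) = 0.0000. V = [p*·0.0000 + (1−p*)·0.0000]/1.17 = 0.0000. B = V − Δ·S = 0.0000.
(3,1): S=70.4484. Δ = (V_up−V_dn)/(S_up−S_dn) = (0.0000−0.0000)/(95.8098−55.6542) = 0.0000. V = [p*·0.0000 + (1−p*)·0.0000]/1.17 = 0.0000. B = V − Δ·S = 0.0000.
(3,2): S=121.2783. Δ = (V_up−V_dn)/(S_up−S_dn) = (100.0000−0.0000)/(164.9384−95.8098) = 1.4466. V = [p*·100.0000 + (1−p*)·0.0000]/1.17 = 56.9801. B = V − Δ·S = -118.4585.
(3,3): S=208.7828. Δ = (V_up−V_dn)/(S_up−S_dn) = (100.0000−100.0000)/(283.9447−164.9384) = 0.0000. V = [p*·100.0000 + (1−p*)·100.0000]/1.17 = 85.4701. B = V − Δ·S = 85.4701.
(2,0): S=51.8003. Δ = (V_up−V_dn)/(S_up−S_dn) = (0.0000−0.0000)/(70.4484−40.9222) = 0.0000. V = [p*·0.0000 + (1−p*)·0.0000]/1.17 = 0.0000. B = V − Δ·S = 0.0000.
(2,1): S=89.1752. Δ = (V_up−V_dn)/(S_up−S_dn) = (56.9801−0.0000)/(121.2783−70.4484) = 1.1210. V = [p*·56.9801 + (1−p*)·0.0000]/1.17 = 32.4673. B = V − Δ·S = -67.4977.
(2,2): S=153.5168. Δ = (V_up−V_dn)/(S_up−S_dn) = (85.4701−56.9801)/(208.7828−121.2783) = 0.3256. V = [p*·85.4701 + (1−p*)·56.9801]/1.17 = 64.9345. B = V − Δ·S = 14.9520.
(1,0): S=65.5700. Δ = (V_up−V_dn)/(S_up−S_dn) = (32.4673−0.0000)/(89.1752−51.8003) = 0.8687. V = [p*·32.4673 + (1−p*)·0.0000]/1.17 = 18.4999. B = V − Δ·S = -38.4603.
(1,1): S=112.8800. Δ = (V_up−V_dn)/(S_up−S_dn) = (64.9345−32.4673)/(153.5168−89.1752) = 0.5046. V = [p*·64.9345 + (1−p*)·32.4673]/1.17 = 46.2497. B = V − Δ·S = -10.7105.
(0,0): S=83.0000. Δ = (V_up−V_dn)/(S_up−S_dn) = (46.2497−18.4999)/(112.8800−65.5700) = 0.5866. V = [p*·46.2497 + (1−p*)·18.4999]/1.17 = 31.6237. B = V − Δ·S = -17.0602.
Self-financing check: at every node Δ·S+B equals the discounted successor values.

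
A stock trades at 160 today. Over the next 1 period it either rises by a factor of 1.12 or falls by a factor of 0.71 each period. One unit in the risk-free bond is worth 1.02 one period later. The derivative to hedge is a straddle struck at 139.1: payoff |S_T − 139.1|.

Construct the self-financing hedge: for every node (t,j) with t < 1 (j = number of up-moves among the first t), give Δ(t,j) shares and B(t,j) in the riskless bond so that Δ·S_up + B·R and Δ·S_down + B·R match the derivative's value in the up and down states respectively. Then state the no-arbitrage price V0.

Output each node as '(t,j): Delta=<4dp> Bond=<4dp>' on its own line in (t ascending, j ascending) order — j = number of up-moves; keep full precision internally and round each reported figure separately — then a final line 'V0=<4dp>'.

The replicating-portfolio and risk-neutral prices coincide; use p* = (1.02−0.71)/(1.12−0.71) = 0.7561 for the latter.
At expiry t=1: V(1,0)=25.5000, V(1,1)=40.1000
  t=0,j=0: stock 160.0000 → up 179.2000 (V=40.1000), down 113.6000 (V=25.5000). Price 35.8226; hedge Δ=0.2226, bond B=0.2128.
Root portfolio cost Δ·160+B reproduces V0=35.8226.

(0,0): Delta=0.2226 Bond=0.2128
V0=35.8226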